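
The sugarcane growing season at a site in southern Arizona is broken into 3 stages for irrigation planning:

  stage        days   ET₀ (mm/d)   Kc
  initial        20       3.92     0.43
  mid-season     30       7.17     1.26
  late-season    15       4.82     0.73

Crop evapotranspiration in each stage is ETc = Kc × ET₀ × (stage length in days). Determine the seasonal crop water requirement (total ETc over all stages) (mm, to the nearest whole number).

358 mm

initial: 0.43 × 3.92 × 20 = 33.71 mm
mid-season: 1.26 × 7.17 × 30 = 271.03 mm
late-season: 0.73 × 4.82 × 15 = 52.78 mm
Seasonal total = 357.52 mm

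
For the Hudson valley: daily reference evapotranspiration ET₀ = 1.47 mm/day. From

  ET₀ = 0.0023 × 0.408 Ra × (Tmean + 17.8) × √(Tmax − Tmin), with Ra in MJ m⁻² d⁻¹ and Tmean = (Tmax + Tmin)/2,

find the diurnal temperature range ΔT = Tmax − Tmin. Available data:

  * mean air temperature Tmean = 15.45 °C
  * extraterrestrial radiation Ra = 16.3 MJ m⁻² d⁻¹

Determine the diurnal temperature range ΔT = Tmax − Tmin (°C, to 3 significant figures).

√ΔT = ET₀ / [0.0023 × 0.408 × Ra × (Tmean+17.8)] = 1.47 / (0.0023 × 6.6504 × 33.25) = 2.8903
ΔT = 2.8903² = 8.354 °C

8.35 °C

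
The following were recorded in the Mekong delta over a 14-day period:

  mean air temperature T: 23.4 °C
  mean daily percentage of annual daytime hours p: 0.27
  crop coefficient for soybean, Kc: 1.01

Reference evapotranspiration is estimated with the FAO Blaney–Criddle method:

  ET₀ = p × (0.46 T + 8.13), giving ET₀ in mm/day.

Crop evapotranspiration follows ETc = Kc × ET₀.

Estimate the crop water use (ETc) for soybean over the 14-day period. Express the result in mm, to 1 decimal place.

ET₀ = 0.27 × (0.46 × 23.4 + 8.13) = 0.27 × 18.894 = 5.1014 mm/d
ETc = Kc × ET₀ = 1.01 × 5.1014 = 5.1524 mm/d
Over 14 days: 5.1524 × 14 = 72.134 mm

72.1 mm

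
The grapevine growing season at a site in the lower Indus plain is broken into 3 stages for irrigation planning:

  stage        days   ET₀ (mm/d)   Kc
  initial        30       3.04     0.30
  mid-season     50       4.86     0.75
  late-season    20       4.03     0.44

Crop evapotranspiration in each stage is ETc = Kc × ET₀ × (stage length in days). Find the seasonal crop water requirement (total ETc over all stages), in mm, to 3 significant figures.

initial: 0.30 × 3.04 × 30 = 27.36 mm
mid-season: 0.75 × 4.86 × 50 = 182.25 mm
late-season: 0.44 × 4.03 × 20 = 35.46 mm
Seasonal total = 245.07 mm

245 mm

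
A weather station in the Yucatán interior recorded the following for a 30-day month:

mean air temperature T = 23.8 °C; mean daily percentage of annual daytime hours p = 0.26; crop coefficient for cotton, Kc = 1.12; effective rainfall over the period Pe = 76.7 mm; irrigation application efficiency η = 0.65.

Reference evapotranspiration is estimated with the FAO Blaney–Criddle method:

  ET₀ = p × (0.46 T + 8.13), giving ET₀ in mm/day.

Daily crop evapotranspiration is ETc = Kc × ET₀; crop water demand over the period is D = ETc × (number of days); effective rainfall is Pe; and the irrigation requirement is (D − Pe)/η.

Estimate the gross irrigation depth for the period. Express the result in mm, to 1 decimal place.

138.4 mm

ET₀ = 0.26 × (0.46 × 23.8 + 8.13) = 0.26 × 19.078 = 4.9603 mm/d
ETc = Kc × ET₀ = 1.12 × 4.9603 = 5.5555 mm/d
Crop demand D = ETc × 30 d = 5.5555 × 30 = 166.665 mm
D − Pe = 166.665 − 76.7 = 89.965 mm
Gross irrigation = 89.965 / 0.65 = 138.408 mm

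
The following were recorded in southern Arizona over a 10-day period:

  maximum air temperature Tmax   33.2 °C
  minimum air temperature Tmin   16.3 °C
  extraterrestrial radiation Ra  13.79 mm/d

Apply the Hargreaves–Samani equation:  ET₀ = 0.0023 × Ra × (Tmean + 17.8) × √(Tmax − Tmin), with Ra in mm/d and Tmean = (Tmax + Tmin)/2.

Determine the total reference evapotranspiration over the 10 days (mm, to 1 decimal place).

Tmean = (33.2 + 16.3)/2 = 24.75 °C
ET₀ = 0.0023 × 13.79 × (24.75 + 17.8) × √16.9 = 0.0023 × 13.79 × 42.55 × 4.1110 = 5.5480 mm/d
Over 10 days: 5.5480 × 10 = 55.480 mm

55.5 mm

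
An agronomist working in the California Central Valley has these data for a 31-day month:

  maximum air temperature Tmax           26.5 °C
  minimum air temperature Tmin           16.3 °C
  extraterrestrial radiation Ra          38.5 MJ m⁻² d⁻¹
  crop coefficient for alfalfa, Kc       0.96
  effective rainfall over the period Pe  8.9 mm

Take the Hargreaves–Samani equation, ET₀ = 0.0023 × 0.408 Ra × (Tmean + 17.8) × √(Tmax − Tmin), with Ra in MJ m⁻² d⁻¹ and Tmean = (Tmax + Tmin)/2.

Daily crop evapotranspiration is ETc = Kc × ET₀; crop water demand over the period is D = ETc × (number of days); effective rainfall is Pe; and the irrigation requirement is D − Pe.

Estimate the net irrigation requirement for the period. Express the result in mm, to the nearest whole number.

Tmean = (26.5 + 16.3)/2 = 21.40 °C
0.408 Ra = 0.408 × 38.5 = 15.7080 mm/d equivalent
ET₀ = 0.0023 × 15.7080 × (21.40 + 17.8) × √10.2 = 0.0023 × 15.7080 × 39.20 × 3.1937 = 4.5230 mm/d
ETc = Kc × ET₀ = 0.96 × 4.5230 = 4.3421 mm/d
Crop demand D = ETc × 31 d = 4.3421 × 31 = 134.605 mm
D − Pe = 134.605 − 8.9 = 125.705 mm

126 mm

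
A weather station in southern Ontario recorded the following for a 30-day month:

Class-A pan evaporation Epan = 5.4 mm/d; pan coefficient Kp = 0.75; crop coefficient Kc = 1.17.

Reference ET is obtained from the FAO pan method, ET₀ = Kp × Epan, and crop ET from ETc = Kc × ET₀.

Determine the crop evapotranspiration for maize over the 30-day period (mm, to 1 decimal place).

142.2 mm

ET₀ = 0.75 × 5.4 = 4.0500 mm/d
ETc = Kc × ET₀ = 1.17 × 4.0500 = 4.7385 mm/d
Over 30 days: 4.7385 × 30 = 142.155 mm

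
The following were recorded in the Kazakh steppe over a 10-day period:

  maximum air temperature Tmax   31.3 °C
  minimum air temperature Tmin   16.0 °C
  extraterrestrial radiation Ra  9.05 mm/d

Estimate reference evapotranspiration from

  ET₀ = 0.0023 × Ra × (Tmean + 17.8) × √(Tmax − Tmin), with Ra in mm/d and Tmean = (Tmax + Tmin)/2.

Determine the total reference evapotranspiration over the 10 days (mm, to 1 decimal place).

Tmean = (31.3 + 16.0)/2 = 23.65 °C
ET₀ = 0.0023 × 9.05 × (23.65 + 17.8) × √15.3 = 0.0023 × 9.05 × 41.45 × 3.9115 = 3.3748 mm/d
Over 10 days: 3.3748 × 10 = 33.748 mm

33.7 mm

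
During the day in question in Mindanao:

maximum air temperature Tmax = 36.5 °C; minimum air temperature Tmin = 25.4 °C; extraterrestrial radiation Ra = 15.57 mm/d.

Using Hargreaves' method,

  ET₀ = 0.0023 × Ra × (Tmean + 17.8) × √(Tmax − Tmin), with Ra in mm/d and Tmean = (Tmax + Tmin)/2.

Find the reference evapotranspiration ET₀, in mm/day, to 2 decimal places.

5.82 mm/day

Tmean = (36.5 + 25.4)/2 = 30.95 °C
ET₀ = 0.0023 × 15.57 × (30.95 + 17.8) × √11.1 = 0.0023 × 15.57 × 48.75 × 3.3317 = 5.8164 mm/d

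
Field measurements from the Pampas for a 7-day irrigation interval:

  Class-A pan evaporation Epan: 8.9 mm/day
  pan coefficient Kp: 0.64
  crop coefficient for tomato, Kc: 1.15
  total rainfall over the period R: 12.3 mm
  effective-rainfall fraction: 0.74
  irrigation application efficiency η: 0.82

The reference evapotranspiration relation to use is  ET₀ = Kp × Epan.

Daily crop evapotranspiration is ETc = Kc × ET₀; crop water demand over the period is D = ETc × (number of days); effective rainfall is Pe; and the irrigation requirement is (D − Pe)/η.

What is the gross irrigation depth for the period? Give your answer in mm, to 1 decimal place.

44.8 mm

ET₀ = 0.64 × 8.9 = 5.6960 mm/d
ETc = Kc × ET₀ = 1.15 × 5.6960 = 6.5504 mm/d
Crop demand D = ETc × 7 d = 6.5504 × 7 = 45.853 mm
Pe = 0.74 × 12.3 = 9.102 mm
D − Pe = 45.853 − 9.102 = 36.751 mm
Gross irrigation = 36.751 / 0.82 = 44.818 mm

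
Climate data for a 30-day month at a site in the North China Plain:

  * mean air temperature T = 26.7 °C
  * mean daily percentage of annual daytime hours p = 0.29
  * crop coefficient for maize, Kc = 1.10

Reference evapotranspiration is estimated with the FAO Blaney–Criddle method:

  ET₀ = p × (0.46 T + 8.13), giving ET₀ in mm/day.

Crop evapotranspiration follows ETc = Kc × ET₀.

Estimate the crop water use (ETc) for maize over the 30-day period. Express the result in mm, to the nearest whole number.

195 mm

ET₀ = 0.29 × (0.46 × 26.7 + 8.13) = 0.29 × 20.412 = 5.9195 mm/d
ETc = Kc × ET₀ = 1.10 × 5.9195 = 6.5115 mm/d
Over 30 days: 6.5115 × 30 = 195.345 mm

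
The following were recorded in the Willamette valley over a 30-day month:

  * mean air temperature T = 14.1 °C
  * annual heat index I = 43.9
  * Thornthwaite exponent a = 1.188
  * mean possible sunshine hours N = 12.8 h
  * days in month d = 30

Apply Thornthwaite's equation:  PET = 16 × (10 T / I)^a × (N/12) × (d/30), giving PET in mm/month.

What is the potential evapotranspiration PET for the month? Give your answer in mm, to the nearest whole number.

10T/I = 10 × 14.1 / 43.9 = 3.2118
(10T/I)^a = 3.2118^1.188 = 3.9996
Uncorrected PET = 16 × 3.9996 = 63.994 mm
Correction = (N/12)(d/30) = (12.8/12)(30/30) = 1.0667
PET = 63.994 × 1.0667 = 68.262 mm/month

68 mm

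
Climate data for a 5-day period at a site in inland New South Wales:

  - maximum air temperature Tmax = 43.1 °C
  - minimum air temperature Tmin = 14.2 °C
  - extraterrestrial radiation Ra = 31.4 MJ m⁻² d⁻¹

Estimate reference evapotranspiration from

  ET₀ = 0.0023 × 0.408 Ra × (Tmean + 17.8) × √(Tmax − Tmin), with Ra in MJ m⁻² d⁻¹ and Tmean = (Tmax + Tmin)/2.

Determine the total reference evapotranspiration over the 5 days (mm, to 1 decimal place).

Tmean = (43.1 + 14.2)/2 = 28.65 °C
0.408 Ra = 0.408 × 31.4 = 12.8112 mm/d equivalent
ET₀ = 0.0023 × 12.8112 × (28.65 + 17.8) × √28.9 = 0.0023 × 12.8112 × 46.45 × 5.3759 = 7.3579 mm/d
Over 5 days: 7.3579 × 5 = 36.790 mm

36.8 mm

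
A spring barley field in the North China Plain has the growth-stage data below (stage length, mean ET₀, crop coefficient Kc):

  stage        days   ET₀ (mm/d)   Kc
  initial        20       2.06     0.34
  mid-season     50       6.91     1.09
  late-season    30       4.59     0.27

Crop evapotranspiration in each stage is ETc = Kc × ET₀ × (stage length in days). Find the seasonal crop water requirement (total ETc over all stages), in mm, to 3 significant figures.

initial: 0.34 × 2.06 × 20 = 14.01 mm
mid-season: 1.09 × 6.91 × 50 = 376.60 mm
late-season: 0.27 × 4.59 × 30 = 37.18 mm
Seasonal total = 427.79 mm

428 mm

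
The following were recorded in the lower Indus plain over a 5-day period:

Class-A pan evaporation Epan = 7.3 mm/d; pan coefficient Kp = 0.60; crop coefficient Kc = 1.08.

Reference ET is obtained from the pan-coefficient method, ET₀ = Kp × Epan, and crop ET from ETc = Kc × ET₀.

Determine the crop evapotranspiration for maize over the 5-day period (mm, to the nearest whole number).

24 mm

ET₀ = 0.60 × 7.3 = 4.3800 mm/d
ETc = Kc × ET₀ = 1.08 × 4.3800 = 4.7304 mm/d
Over 5 days: 4.7304 × 5 = 23.652 mm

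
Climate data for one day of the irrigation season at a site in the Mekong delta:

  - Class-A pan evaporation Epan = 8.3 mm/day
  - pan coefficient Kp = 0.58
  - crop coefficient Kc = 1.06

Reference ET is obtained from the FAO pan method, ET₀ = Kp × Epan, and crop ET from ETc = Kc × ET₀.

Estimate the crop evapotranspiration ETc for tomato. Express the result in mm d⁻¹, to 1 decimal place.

5.1 mm d⁻¹

ET₀ = 0.58 × 8.3 = 4.8140 mm/d
ETc = Kc × ET₀ = 1.06 × 4.8140 = 5.1028 mm/d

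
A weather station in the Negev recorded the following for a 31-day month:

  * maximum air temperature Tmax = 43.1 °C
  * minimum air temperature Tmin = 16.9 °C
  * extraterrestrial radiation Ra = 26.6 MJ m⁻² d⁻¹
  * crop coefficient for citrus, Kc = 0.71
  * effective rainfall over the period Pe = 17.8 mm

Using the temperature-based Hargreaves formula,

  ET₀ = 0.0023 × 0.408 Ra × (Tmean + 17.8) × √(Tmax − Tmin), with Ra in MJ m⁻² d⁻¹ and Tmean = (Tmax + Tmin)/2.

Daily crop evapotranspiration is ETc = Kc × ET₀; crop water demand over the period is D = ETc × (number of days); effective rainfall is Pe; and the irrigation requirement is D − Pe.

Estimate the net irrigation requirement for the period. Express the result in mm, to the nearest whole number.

Tmean = (43.1 + 16.9)/2 = 30.00 °C
0.408 Ra = 0.408 × 26.6 = 10.8528 mm/d equivalent
ET₀ = 0.0023 × 10.8528 × (30.00 + 17.8) × √26.2 = 0.0023 × 10.8528 × 47.80 × 5.1186 = 6.1073 mm/d
ETc = Kc × ET₀ = 0.71 × 6.1073 = 4.3362 mm/d
Crop demand D = ETc × 31 d = 4.3362 × 31 = 134.422 mm
D − Pe = 134.422 − 17.8 = 116.622 mm

117 mm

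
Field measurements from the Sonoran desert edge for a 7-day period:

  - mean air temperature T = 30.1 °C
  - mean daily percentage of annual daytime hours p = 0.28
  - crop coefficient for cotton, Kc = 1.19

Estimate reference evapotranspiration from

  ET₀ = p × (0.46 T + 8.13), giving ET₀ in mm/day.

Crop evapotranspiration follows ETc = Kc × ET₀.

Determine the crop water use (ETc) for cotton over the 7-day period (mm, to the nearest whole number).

ET₀ = 0.28 × (0.46 × 30.1 + 8.13) = 0.28 × 21.976 = 6.1533 mm/d
ETc = Kc × ET₀ = 1.19 × 6.1533 = 7.3224 mm/d
Over 7 days: 7.3224 × 7 = 51.257 mm

51 mm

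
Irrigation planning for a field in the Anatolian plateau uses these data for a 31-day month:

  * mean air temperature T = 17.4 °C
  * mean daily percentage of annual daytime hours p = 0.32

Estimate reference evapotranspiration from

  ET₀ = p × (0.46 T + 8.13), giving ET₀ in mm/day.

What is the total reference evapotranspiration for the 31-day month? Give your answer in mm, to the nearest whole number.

160 mm

ET₀ = 0.32 × (0.46 × 17.4 + 8.13) = 0.32 × 16.134 = 5.1629 mm/d
Monthly total = 5.1629 × 31 = 160.050 mm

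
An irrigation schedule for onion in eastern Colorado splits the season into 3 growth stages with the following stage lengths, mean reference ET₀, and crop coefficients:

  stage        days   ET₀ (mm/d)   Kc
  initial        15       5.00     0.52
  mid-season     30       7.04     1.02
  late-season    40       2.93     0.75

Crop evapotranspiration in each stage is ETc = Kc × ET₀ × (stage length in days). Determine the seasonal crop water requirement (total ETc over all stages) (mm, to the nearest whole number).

initial: 0.52 × 5.00 × 15 = 39.00 mm
mid-season: 1.02 × 7.04 × 30 = 215.42 mm
late-season: 0.75 × 2.93 × 40 = 87.90 mm
Seasonal total = 342.32 mm

342 mm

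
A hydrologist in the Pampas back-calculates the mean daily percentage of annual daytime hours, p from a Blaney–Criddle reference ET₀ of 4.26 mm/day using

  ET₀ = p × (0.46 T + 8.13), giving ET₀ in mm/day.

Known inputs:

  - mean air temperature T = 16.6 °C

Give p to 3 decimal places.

0.270

p = ET₀ / (0.46 T + 8.13) = 4.26 / (0.46 × 16.6 + 8.13) = 4.26 / 15.766 = 0.2702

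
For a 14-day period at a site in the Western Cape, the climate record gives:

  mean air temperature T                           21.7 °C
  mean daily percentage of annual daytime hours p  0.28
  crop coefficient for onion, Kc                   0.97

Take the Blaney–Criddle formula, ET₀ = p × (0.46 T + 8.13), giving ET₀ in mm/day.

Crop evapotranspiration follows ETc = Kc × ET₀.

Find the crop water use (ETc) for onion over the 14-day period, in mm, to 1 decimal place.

68.9 mm

ET₀ = 0.28 × (0.46 × 21.7 + 8.13) = 0.28 × 18.112 = 5.0714 mm/d
ETc = Kc × ET₀ = 0.97 × 5.0714 = 4.9193 mm/d
Over 14 days: 4.9193 × 14 = 68.870 mm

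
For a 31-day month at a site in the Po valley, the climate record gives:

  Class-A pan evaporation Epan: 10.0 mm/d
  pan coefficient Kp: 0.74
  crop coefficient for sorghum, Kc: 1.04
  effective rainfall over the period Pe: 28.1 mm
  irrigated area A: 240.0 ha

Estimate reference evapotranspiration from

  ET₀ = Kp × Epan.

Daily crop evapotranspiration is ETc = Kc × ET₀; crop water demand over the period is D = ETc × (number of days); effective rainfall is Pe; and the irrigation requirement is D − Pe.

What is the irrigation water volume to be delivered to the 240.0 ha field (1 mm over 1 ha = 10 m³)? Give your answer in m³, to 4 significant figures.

ET₀ = 0.74 × 10.0 = 7.4000 mm/d
ETc = Kc × ET₀ = 1.04 × 7.4000 = 7.6960 mm/d
Crop demand D = ETc × 31 d = 7.6960 × 31 = 238.576 mm
D − Pe = 238.576 − 28.1 = 210.476 mm
Volume = 210.476 mm × 240.0 ha × 10 = 505142.4 m³

505100 m³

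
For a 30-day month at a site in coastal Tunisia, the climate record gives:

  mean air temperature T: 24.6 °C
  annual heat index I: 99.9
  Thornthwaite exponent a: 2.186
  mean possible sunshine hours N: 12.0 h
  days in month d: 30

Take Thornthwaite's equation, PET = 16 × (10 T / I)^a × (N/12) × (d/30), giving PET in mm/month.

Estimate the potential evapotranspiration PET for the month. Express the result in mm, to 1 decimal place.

10T/I = 10 × 24.6 / 99.9 = 2.4625
(10T/I)^a = 2.4625^2.186 = 7.1705
Uncorrected PET = 16 × 7.1705 = 114.728 mm
Correction = (N/12)(d/30) = (12.0/12)(30/30) = 1.0000
PET = 114.728 × 1.0000 = 114.728 mm/month

114.7 mm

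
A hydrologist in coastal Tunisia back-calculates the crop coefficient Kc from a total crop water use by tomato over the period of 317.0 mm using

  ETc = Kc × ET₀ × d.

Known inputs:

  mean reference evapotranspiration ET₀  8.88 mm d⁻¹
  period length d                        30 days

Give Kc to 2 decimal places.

1.19

ETc = Kc × ET₀ × d  ⇒  Kc = ETc / (ET₀ × d)
Kc = 317.0 / (8.88 × 30) = 317.0 / 266.40 = 1.1899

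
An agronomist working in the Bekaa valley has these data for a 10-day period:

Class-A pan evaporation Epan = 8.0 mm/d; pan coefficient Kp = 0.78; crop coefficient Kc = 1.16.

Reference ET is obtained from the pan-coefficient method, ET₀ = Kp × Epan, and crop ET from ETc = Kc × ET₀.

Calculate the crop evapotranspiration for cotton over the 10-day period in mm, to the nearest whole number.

ET₀ = 0.78 × 8.0 = 6.2400 mm/d
ETc = Kc × ET₀ = 1.16 × 6.2400 = 7.2384 mm/d
Over 10 days: 7.2384 × 10 = 72.384 mm

72 mm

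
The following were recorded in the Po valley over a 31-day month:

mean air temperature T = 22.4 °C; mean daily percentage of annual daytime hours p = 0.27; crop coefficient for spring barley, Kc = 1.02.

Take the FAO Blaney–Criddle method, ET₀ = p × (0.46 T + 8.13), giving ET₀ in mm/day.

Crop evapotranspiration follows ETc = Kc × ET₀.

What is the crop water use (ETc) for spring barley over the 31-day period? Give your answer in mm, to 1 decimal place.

ET₀ = 0.27 × (0.46 × 22.4 + 8.13) = 0.27 × 18.434 = 4.9772 mm/d
ETc = Kc × ET₀ = 1.02 × 4.9772 = 5.0767 mm/d
Over 31 days: 5.0767 × 31 = 157.378 mm

157.4 mm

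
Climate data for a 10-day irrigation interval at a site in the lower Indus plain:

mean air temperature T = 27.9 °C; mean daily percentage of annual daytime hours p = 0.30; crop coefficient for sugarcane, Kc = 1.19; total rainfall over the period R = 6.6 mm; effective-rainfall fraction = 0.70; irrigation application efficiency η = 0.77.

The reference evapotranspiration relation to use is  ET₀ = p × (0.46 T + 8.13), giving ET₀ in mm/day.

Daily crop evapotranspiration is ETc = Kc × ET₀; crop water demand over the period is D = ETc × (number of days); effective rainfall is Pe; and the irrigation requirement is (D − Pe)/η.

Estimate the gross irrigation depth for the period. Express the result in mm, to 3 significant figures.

ET₀ = 0.30 × (0.46 × 27.9 + 8.13) = 0.30 × 20.964 = 6.2892 mm/d
ETc = Kc × ET₀ = 1.19 × 6.2892 = 7.4841 mm/d
Crop demand D = ETc × 10 d = 7.4841 × 10 = 74.841 mm
Pe = 0.70 × 6.6 = 4.620 mm
D − Pe = 74.841 − 4.620 = 70.221 mm
Gross irrigation = 70.221 / 0.77 = 91.196 mm

91.2 mm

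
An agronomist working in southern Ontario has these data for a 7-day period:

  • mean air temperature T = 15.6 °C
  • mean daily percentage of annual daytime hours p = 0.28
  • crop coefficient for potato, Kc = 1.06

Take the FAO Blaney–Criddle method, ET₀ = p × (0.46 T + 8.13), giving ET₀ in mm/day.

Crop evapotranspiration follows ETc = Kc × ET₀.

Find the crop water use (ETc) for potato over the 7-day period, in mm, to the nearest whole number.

32 mm

ET₀ = 0.28 × (0.46 × 15.6 + 8.13) = 0.28 × 15.306 = 4.2857 mm/d
ETc = Kc × ET₀ = 1.06 × 4.2857 = 4.5428 mm/d
Over 7 days: 4.5428 × 7 = 31.800 mm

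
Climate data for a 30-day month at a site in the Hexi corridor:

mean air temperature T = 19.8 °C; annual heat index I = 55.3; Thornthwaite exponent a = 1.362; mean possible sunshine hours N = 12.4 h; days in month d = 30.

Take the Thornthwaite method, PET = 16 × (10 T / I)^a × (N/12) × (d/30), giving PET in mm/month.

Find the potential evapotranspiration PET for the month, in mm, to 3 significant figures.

93.9 mm

10T/I = 10 × 19.8 / 55.3 = 3.5805
(10T/I)^a = 3.5805^1.362 = 5.6816
Uncorrected PET = 16 × 5.6816 = 90.906 mm
Correction = (N/12)(d/30) = (12.4/12)(30/30) = 1.0333
PET = 90.906 × 1.0333 = 93.933 mm/month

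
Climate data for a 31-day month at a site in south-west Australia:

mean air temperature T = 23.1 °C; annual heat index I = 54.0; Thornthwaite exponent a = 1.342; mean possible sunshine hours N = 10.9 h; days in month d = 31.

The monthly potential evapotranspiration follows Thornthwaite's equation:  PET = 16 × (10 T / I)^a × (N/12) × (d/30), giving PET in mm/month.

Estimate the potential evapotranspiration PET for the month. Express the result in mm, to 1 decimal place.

105.6 mm

10T/I = 10 × 23.1 / 54.0 = 4.2778
(10T/I)^a = 4.2778^1.342 = 7.0323
Uncorrected PET = 16 × 7.0323 = 112.517 mm
Correction = (N/12)(d/30) = (10.9/12)(31/30) = 0.9386
PET = 112.517 × 0.9386 = 105.608 mm/month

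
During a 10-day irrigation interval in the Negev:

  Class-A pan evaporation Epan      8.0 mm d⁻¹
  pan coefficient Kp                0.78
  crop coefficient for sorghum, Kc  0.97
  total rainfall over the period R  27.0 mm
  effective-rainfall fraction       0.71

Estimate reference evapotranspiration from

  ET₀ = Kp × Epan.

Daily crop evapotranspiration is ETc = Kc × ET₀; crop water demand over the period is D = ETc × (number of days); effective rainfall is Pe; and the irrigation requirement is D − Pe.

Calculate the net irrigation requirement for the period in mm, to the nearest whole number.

ET₀ = 0.78 × 8.0 = 6.2400 mm/d
ETc = Kc × ET₀ = 0.97 × 6.2400 = 6.0528 mm/d
Crop demand D = ETc × 10 d = 6.0528 × 10 = 60.528 mm
Pe = 0.71 × 27.0 = 19.170 mm
D − Pe = 60.528 − 19.170 = 41.358 mm

41 mm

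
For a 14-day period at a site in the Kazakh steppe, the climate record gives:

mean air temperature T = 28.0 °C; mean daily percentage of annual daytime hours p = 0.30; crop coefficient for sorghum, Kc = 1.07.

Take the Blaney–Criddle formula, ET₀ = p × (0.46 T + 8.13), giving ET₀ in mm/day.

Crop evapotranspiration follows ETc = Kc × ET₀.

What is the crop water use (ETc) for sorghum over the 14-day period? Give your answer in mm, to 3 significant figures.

94.4 mm

ET₀ = 0.30 × (0.46 × 28.0 + 8.13) = 0.30 × 21.010 = 6.3030 mm/d
ETc = Kc × ET₀ = 1.07 × 6.3030 = 6.7442 mm/d
Over 14 days: 6.7442 × 14 = 94.419 mm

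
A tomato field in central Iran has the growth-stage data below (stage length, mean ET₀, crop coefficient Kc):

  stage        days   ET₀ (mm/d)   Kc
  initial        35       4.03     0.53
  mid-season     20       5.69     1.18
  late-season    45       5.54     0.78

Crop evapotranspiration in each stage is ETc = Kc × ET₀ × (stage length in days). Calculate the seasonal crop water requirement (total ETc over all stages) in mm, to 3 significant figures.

initial: 0.53 × 4.03 × 35 = 74.76 mm
mid-season: 1.18 × 5.69 × 20 = 134.28 mm
late-season: 0.78 × 5.54 × 45 = 194.45 mm
Seasonal total = 403.49 mm

403 mm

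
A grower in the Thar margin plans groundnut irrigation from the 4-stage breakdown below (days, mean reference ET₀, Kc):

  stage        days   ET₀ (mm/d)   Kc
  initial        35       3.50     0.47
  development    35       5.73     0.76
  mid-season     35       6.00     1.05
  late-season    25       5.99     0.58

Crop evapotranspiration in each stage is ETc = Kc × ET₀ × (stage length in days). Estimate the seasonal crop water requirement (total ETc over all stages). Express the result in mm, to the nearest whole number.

initial: 0.47 × 3.50 × 35 = 57.58 mm
development: 0.76 × 5.73 × 35 = 152.42 mm
mid-season: 1.05 × 6.00 × 35 = 220.50 mm
late-season: 0.58 × 5.99 × 25 = 86.86 mm
Seasonal total = 517.36 mm

517 mm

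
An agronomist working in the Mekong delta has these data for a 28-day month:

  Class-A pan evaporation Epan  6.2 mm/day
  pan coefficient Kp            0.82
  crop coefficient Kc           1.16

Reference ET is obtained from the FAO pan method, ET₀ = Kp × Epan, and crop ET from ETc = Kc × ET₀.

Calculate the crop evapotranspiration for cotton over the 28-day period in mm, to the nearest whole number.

ET₀ = 0.82 × 6.2 = 5.0840 mm/d
ETc = Kc × ET₀ = 1.16 × 5.0840 = 5.8974 mm/d
Over 28 days: 5.8974 × 28 = 165.127 mm

165 mm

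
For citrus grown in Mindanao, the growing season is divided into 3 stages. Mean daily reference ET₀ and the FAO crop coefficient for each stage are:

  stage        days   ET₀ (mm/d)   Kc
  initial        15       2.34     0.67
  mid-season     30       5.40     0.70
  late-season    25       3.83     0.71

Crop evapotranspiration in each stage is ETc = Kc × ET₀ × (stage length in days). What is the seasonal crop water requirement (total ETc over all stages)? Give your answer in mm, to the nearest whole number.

initial: 0.67 × 2.34 × 15 = 23.52 mm
mid-season: 0.70 × 5.40 × 30 = 113.40 mm
late-season: 0.71 × 3.83 × 25 = 67.98 mm
Seasonal total = 204.90 mm

205 mm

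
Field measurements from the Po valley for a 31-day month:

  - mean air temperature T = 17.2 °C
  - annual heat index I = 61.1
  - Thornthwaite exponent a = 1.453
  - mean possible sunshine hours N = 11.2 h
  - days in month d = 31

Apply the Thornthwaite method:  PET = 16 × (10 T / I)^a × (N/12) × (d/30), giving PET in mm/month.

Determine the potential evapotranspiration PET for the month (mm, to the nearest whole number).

10T/I = 10 × 17.2 / 61.1 = 2.8151
(10T/I)^a = 2.8151^1.453 = 4.4990
Uncorrected PET = 16 × 4.4990 = 71.984 mm
Correction = (N/12)(d/30) = (11.2/12)(31/30) = 0.9644
PET = 71.984 × 0.9644 = 69.421 mm/month

69 mm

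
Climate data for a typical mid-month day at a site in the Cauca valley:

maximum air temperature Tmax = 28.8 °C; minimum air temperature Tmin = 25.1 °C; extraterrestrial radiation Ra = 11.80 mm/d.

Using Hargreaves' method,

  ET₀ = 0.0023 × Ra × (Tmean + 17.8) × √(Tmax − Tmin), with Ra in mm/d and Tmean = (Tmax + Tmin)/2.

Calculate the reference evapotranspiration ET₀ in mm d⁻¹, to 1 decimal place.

2.3 mm d⁻¹

Tmean = (28.8 + 25.1)/2 = 26.95 °C
ET₀ = 0.0023 × 11.80 × (26.95 + 17.8) × √3.7 = 0.0023 × 11.80 × 44.75 × 1.9235 = 2.3361 mm/d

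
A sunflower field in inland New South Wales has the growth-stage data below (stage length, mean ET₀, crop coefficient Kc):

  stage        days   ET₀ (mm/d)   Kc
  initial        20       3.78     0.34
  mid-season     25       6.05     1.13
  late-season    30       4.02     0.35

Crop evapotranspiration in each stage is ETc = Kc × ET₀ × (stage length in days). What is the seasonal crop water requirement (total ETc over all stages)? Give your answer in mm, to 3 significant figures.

239 mm

initial: 0.34 × 3.78 × 20 = 25.70 mm
mid-season: 1.13 × 6.05 × 25 = 170.91 mm
late-season: 0.35 × 4.02 × 30 = 42.21 mm
Seasonal total = 238.82 mm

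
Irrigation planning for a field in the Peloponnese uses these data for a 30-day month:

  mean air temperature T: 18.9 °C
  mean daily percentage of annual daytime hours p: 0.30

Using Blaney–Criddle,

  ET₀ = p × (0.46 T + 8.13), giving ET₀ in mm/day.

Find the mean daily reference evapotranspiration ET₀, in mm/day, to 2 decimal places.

ET₀ = 0.30 × (0.46 × 18.9 + 8.13) = 0.30 × 16.824 = 5.0472 mm/d

5.05 mm/day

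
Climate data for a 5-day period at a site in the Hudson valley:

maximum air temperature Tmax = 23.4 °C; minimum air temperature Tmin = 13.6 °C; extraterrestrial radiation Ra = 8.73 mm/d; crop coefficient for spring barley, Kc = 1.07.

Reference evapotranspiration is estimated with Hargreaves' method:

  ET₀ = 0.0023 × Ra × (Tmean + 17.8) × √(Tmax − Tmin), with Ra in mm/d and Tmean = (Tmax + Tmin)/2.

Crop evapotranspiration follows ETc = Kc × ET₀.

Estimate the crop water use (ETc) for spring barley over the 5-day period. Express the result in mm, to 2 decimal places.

Tmean = (23.4 + 13.6)/2 = 18.50 °C
ET₀ = 0.0023 × 8.73 × (18.50 + 17.8) × √9.8 = 0.0023 × 8.73 × 36.30 × 3.1305 = 2.2817 mm/d
ETc = Kc × ET₀ = 1.07 × 2.2817 = 2.4414 mm/d
Over 5 days: 2.4414 × 5 = 12.207 mm

12.21 mm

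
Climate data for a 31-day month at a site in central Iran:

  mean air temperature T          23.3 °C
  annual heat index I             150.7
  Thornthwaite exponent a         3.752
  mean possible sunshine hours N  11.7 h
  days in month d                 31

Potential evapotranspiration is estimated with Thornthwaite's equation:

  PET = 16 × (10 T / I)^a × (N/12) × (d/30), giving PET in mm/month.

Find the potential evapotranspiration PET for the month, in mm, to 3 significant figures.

10T/I = 10 × 23.3 / 150.7 = 1.5461
(10T/I)^a = 1.5461^3.752 = 5.1288
Uncorrected PET = 16 × 5.1288 = 82.061 mm
Correction = (N/12)(d/30) = (11.7/12)(31/30) = 1.0075
PET = 82.061 × 1.0075 = 82.676 mm/month

82.7 mm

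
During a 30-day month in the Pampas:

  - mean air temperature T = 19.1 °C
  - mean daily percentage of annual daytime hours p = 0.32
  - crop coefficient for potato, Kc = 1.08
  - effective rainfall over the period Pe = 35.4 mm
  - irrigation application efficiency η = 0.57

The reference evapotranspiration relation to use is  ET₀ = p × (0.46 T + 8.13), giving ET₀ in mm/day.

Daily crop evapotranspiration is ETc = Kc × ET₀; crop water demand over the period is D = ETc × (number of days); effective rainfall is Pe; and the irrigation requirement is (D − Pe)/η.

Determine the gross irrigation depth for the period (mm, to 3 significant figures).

246 mm

ET₀ = 0.32 × (0.46 × 19.1 + 8.13) = 0.32 × 16.916 = 5.4131 mm/d
ETc = Kc × ET₀ = 1.08 × 5.4131 = 5.8461 mm/d
Crop demand D = ETc × 30 d = 5.8461 × 30 = 175.383 mm
D − Pe = 175.383 − 35.4 = 139.983 mm
Gross irrigation = 139.983 / 0.57 = 245.584 mm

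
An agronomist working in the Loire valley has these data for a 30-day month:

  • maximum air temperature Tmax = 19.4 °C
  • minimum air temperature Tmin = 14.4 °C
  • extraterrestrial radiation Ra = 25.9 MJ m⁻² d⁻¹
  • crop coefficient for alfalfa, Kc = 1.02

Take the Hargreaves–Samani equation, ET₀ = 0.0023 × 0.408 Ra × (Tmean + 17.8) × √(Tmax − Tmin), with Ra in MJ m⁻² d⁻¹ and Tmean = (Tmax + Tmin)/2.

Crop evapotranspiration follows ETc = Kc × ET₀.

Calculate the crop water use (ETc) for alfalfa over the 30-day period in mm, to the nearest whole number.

58 mm

Tmean = (19.4 + 14.4)/2 = 16.90 °C
0.408 Ra = 0.408 × 25.9 = 10.5672 mm/d equivalent
ET₀ = 0.0023 × 10.5672 × (16.90 + 17.8) × √5.0 = 0.0023 × 10.5672 × 34.70 × 2.2361 = 1.8859 mm/d
ETc = Kc × ET₀ = 1.02 × 1.8859 = 1.9236 mm/d
Over 30 days: 1.9236 × 30 = 57.708 mm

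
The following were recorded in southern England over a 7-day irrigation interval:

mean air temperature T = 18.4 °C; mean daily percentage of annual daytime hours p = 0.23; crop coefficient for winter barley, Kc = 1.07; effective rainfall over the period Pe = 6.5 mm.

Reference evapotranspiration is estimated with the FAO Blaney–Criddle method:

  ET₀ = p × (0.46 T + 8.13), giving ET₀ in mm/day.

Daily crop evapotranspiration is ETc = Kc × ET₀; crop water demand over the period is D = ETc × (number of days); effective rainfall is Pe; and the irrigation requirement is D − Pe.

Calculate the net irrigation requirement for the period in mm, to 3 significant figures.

ET₀ = 0.23 × (0.46 × 18.4 + 8.13) = 0.23 × 16.594 = 3.8166 mm/d
ETc = Kc × ET₀ = 1.07 × 3.8166 = 4.0838 mm/d
Crop demand D = ETc × 7 d = 4.0838 × 7 = 28.587 mm
D − Pe = 28.587 − 6.5 = 22.087 mm

22.1 mm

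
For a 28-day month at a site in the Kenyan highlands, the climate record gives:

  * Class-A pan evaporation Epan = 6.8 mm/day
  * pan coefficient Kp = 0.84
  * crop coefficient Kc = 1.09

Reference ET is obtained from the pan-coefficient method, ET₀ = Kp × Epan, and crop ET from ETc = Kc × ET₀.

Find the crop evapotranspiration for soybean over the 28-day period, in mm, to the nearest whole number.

ET₀ = 0.84 × 6.8 = 5.7120 mm/d
ETc = Kc × ET₀ = 1.09 × 5.7120 = 6.2261 mm/d
Over 28 days: 6.2261 × 28 = 174.331 mm

174 mm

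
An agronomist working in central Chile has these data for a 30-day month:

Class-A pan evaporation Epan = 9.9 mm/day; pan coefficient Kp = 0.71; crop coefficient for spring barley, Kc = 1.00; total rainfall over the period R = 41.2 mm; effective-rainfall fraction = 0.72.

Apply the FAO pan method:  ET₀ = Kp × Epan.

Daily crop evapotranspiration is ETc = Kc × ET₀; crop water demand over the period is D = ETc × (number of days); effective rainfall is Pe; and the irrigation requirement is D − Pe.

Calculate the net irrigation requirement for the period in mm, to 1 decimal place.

ET₀ = 0.71 × 9.9 = 7.0290 mm/d
ETc = Kc × ET₀ = 1.00 × 7.0290 = 7.0290 mm/d
Crop demand D = ETc × 30 d = 7.0290 × 30 = 210.870 mm
Pe = 0.72 × 41.2 = 29.664 mm
D − Pe = 210.870 − 29.664 = 181.206 mm

181.2 mm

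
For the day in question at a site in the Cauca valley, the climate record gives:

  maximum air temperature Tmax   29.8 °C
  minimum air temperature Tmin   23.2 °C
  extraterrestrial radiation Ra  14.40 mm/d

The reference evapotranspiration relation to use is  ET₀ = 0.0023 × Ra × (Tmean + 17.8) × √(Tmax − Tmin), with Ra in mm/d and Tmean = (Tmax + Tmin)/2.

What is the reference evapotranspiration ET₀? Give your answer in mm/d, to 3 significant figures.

Tmean = (29.8 + 23.2)/2 = 26.50 °C
ET₀ = 0.0023 × 14.40 × (26.50 + 17.8) × √6.6 = 0.0023 × 14.40 × 44.30 × 2.5690 = 3.7693 mm/d

3.77 mm/d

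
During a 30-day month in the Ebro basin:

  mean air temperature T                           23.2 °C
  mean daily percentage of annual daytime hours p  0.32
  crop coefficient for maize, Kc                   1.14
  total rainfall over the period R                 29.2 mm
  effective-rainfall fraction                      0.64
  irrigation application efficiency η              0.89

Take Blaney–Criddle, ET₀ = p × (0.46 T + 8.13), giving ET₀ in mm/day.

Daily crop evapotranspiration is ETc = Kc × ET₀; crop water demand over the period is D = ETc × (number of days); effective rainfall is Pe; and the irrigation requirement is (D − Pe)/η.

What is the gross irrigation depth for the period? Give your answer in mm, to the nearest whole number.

ET₀ = 0.32 × (0.46 × 23.2 + 8.13) = 0.32 × 18.802 = 6.0166 mm/d
ETc = Kc × ET₀ = 1.14 × 6.0166 = 6.8589 mm/d
Crop demand D = ETc × 30 d = 6.8589 × 30 = 205.767 mm
Pe = 0.64 × 29.2 = 18.688 mm
D − Pe = 205.767 − 18.688 = 187.079 mm
Gross irrigation = 187.079 / 0.89 = 210.201 mm

210 mm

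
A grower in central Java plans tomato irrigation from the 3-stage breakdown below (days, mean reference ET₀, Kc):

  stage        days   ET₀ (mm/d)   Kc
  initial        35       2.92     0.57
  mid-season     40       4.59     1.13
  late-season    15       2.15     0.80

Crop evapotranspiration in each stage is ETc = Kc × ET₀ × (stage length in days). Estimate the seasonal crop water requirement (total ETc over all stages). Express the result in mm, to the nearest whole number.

initial: 0.57 × 2.92 × 35 = 58.25 mm
mid-season: 1.13 × 4.59 × 40 = 207.47 mm
late-season: 0.80 × 2.15 × 15 = 25.80 mm
Seasonal total = 291.52 mm

292 mm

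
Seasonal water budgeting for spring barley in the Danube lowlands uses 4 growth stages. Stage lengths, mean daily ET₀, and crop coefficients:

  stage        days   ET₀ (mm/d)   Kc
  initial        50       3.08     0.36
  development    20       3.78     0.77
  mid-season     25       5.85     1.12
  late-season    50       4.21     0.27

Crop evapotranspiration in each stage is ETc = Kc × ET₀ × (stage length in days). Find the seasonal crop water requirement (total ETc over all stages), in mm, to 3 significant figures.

334 mm

initial: 0.36 × 3.08 × 50 = 55.44 mm
development: 0.77 × 3.78 × 20 = 58.21 mm
mid-season: 1.12 × 5.85 × 25 = 163.80 mm
late-season: 0.27 × 4.21 × 50 = 56.84 mm
Seasonal total = 334.29 mm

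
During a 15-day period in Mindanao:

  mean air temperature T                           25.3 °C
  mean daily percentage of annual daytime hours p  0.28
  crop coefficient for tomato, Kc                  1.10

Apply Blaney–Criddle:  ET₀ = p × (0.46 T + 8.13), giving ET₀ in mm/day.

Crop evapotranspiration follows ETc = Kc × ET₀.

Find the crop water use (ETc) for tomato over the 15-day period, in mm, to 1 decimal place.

ET₀ = 0.28 × (0.46 × 25.3 + 8.13) = 0.28 × 19.768 = 5.5350 mm/d
ETc = Kc × ET₀ = 1.10 × 5.5350 = 6.0885 mm/d
Over 15 days: 6.0885 × 15 = 91.328 mm

91.3 mm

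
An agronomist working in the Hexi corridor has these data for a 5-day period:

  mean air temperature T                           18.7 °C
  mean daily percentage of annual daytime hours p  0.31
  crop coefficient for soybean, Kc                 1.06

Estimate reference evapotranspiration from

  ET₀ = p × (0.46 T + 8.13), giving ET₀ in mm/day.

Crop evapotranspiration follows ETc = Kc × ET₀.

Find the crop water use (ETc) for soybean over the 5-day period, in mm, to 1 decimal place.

27.5 mm

ET₀ = 0.31 × (0.46 × 18.7 + 8.13) = 0.31 × 16.732 = 5.1869 mm/d
ETc = Kc × ET₀ = 1.06 × 5.1869 = 5.4981 mm/d
Over 5 days: 5.4981 × 5 = 27.491 mm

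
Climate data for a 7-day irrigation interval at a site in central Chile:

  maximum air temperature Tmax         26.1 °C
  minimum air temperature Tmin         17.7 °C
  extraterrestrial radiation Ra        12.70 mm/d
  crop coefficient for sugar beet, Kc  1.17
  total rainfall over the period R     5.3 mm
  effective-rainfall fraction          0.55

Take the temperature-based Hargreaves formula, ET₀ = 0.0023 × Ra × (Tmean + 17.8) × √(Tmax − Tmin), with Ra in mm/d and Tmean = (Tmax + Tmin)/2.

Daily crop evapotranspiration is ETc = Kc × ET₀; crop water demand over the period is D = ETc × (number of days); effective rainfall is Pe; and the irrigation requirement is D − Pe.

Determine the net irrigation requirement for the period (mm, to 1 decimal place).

24.6 mm

Tmean = (26.1 + 17.7)/2 = 21.90 °C
ET₀ = 0.0023 × 12.70 × (21.90 + 17.8) × √8.4 = 0.0023 × 12.70 × 39.70 × 2.8983 = 3.3610 mm/d
ETc = Kc × ET₀ = 1.17 × 3.3610 = 3.9324 mm/d
Crop demand D = ETc × 7 d = 3.9324 × 7 = 27.527 mm
Pe = 0.55 × 5.3 = 2.915 mm
D − Pe = 27.527 − 2.915 = 24.612 mm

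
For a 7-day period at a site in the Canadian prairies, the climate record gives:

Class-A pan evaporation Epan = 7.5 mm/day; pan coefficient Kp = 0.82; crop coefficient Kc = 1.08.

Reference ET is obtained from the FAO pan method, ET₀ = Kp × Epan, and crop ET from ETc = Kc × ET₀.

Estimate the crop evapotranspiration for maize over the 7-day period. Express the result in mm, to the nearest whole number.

46 mm

ET₀ = 0.82 × 7.5 = 6.1500 mm/d
ETc = Kc × ET₀ = 1.08 × 6.1500 = 6.6420 mm/d
Over 7 days: 6.6420 × 7 = 46.494 mm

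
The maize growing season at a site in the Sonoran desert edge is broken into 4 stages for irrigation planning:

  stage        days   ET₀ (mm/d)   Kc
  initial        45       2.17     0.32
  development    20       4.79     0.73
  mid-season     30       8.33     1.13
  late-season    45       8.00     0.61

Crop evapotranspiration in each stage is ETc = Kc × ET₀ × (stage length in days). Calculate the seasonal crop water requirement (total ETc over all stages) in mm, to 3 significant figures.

initial: 0.32 × 2.17 × 45 = 31.25 mm
development: 0.73 × 4.79 × 20 = 69.93 mm
mid-season: 1.13 × 8.33 × 30 = 282.39 mm
late-season: 0.61 × 8.00 × 45 = 219.60 mm
Seasonal total = 603.17 mm

603 mm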